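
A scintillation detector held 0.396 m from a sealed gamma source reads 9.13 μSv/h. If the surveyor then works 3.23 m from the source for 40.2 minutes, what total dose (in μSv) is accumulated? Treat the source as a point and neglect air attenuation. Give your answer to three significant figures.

0.0919 μSv

Using I₁d₁² = I₂d₂², rate at 3.23 m:
(0.396/3.23)² = 0.01503, so 9.13 × 0.01503 = 0.1372 μSv/h.
Dose = rate × time = 0.1372 μSv/h × 0.6700 h = 0.09192 μSv.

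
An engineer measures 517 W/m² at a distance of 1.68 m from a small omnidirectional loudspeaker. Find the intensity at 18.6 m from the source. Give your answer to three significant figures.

Intensity scales as (d₁/d₂)², so the rate at 18.6 m is
(1.68/18.6)² = 0.008158, so 517 × 0.008158 = 4.218 W/m².

4.22 W/m²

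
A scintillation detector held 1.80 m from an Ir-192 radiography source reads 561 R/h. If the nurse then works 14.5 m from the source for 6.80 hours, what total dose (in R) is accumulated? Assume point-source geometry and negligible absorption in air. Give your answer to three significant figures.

58.8 R

By the inverse-square law, rate at 14.5 m:
(1.80/14.5)² = 0.01541, so 561 × 0.01541 = 8.645 R/h.
Dose = rate × time = 8.645 R/h × 6.800 h = 58.79 R.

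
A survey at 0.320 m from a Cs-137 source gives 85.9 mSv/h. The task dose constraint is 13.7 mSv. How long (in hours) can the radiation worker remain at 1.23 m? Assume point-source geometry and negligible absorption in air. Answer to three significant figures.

Intensity scales as (d₁/d₂)², so rate at 1.23 m:
(0.320/1.23)² = 0.06768, so 85.9 × 0.06768 = 5.814 mSv/h.
Stay time = 13.7 mSv ÷ 5.814 mSv/h = 2.356 h.

2.36 h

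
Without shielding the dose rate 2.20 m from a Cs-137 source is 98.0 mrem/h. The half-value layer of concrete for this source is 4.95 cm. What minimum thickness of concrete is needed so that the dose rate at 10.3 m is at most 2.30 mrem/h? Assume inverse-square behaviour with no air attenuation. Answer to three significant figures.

4.75 cm

At 10.3 m, distance alone gives (2.20/10.3)² = 0.04562, so 98.0 × 0.04562 = 4.471 mrem/h.
Further attenuation needed: 4.471/2.30 = 1.944.
n = log₂(1.944) = 0.9590 half-value layers.
Thickness = 0.9590 × 4.95 cm = 4.747 cm.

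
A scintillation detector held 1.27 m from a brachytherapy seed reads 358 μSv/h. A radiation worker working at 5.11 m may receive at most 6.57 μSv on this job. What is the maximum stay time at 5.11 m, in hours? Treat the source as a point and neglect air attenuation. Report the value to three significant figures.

Intensity scales as (d₁/d₂)², so rate at 5.11 m:
(1.27/5.11)² = 0.06177, so 358 × 0.06177 = 22.11 μSv/h.
Stay time = 6.57 μSv ÷ 22.11 μSv/h = 0.2972 h.

0.297 h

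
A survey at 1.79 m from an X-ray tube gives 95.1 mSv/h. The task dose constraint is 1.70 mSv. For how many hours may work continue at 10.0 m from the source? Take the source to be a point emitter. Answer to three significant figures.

Since intensity falls as 1/r², rate at 10.0 m:
(1.79/10.0)² = 0.03204, so 95.1 × 0.03204 = 3.047 mSv/h.
Stay time = 1.70 mSv ÷ 3.047 mSv/h = 0.5579 h.

0.558 h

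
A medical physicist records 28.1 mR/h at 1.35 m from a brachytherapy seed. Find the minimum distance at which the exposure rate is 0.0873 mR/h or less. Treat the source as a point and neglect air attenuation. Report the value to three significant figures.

Intensity scales as (d₁/d₂)², so d₂ = d₁·√(I₁/I₂).
I₁/I₂ = 28.1/0.0873 = 321.9, so d₂ = 1.35 × √321.9 = 24.22 m.

24.2 m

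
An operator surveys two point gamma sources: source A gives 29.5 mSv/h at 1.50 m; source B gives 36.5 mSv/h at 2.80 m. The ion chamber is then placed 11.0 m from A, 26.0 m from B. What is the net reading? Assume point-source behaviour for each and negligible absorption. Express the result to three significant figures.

0.972 mSv/h

By superposition, sum each source's inverse-square contribution:
A: 29.5 × (1.50/11.0)² = 0.5486 mSv/h
B: 36.5 × (2.80/26.0)² = 0.4233 mSv/h
Total = 0.5486 + 0.4233 = 0.9719 mSv/h.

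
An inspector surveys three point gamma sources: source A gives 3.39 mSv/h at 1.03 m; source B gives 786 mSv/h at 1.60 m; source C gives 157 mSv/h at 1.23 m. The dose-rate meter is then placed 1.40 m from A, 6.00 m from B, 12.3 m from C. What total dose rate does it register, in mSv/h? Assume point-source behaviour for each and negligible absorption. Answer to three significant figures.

59.3 mSv/h

By superposition, sum each source's inverse-square contribution:
A: 3.39 × (1.03/1.40)² = 1.835 mSv/h
B: 786 × (1.60/6.00)² = 55.89 mSv/h
C: 157 × (1.23/12.3)² = 1.570 mSv/h
Total = 1.835 + 55.89 + 1.570 = 59.30 mSv/h.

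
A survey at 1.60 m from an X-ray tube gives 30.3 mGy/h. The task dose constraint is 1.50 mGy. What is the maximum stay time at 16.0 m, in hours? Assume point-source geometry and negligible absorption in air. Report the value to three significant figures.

Using I₁d₁² = I₂d₂², rate at 16.0 m:
30.3 × (1.60/16.0)² = 30.3 × 0.01000 = 0.3030 mGy/h.
Stay time = 1.50 mGy ÷ 0.3030 mGy/h = 4.950 h.

4.95 h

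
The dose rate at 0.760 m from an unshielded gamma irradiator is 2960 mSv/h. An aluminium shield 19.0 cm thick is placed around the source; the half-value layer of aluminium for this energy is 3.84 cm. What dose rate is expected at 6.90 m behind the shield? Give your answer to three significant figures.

1.16 mSv/h

Distance alone: 2960 × (0.760/6.90)² = 2960 × 0.01213 = 35.90 mSv/h.
Shield: 19.0/3.84 = 4.948 half-value layers → attenuation 2^(−4.948) = 0.03240.
Combined: 35.90 × 0.03240 = 1.163 mSv/h.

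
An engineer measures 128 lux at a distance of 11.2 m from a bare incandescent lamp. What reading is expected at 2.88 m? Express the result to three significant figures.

1940 lux

Intensity scales as (d₁/d₂)², so the rate at 2.88 m is
(11.2/2.88)² = 15.12, so 128 × 15.12 = 1935 lux.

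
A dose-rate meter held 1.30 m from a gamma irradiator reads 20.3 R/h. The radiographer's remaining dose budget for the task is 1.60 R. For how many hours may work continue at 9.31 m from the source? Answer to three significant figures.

4.04 h

Using I₁d₁² = I₂d₂², rate at 9.31 m:
20.3 × (1.30/9.31)² = 20.3 × 0.01950 = 0.3959 R/h.
Stay time = 1.60 R ÷ 0.3959 R/h = 4.041 h.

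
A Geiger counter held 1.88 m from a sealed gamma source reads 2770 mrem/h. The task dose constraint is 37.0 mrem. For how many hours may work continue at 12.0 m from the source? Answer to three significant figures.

0.544 h

By the inverse-square law, rate at 12.0 m:
(1.88/12.0)² = 0.02454, so 2770 × 0.02454 = 67.98 mrem/h.
Stay time = 37.0 mrem ÷ 67.98 mrem/h = 0.5443 h.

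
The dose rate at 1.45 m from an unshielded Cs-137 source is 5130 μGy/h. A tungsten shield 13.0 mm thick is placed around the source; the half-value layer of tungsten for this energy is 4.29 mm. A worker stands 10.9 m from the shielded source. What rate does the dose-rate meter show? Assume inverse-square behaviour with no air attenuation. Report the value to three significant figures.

Distance alone: 5130 × (1.45/10.9)² = 5130 × 0.01770 = 90.80 μGy/h.
Shield: 13.0/4.29 = 3.030 half-value layers → attenuation 2^(−3.030) = 0.1224.
Combined: 90.80 × 0.1224 = 11.11 μGy/h.

11.1 μGy/h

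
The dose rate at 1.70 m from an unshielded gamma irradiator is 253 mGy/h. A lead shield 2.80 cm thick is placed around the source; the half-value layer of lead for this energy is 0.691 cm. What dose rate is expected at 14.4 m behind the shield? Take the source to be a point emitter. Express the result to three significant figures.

0.213 mGy/h

Distance alone: 253 × (1.70/14.4)² = 253 × 0.01394 = 3.527 mGy/h.
Shield: 2.80/0.691 = 4.052 half-value layers → attenuation 2^(−4.052) = 0.06029.
Combined: 3.527 × 0.06029 = 0.2126 mGy/h.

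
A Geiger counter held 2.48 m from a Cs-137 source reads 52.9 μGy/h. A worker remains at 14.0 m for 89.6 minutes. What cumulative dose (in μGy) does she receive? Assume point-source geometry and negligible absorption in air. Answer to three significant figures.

Intensity scales as (d₁/d₂)², so rate at 14.0 m:
(2.48/14.0)² = 0.03138, so 52.9 × 0.03138 = 1.660 μGy/h.
Dose = rate × time = 1.660 μGy/h × 1.493 h = 2.478 μGy.

2.48 μGy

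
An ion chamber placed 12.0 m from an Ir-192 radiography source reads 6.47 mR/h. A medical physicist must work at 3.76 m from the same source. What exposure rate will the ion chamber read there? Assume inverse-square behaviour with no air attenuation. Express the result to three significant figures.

Applying the 1/r² law, scaling from 12.0 m to 3.76 m:
(12.0/3.76)² = 10.19, so 6.47 × 10.19 = 65.93 mR/h.

65.9 mR/h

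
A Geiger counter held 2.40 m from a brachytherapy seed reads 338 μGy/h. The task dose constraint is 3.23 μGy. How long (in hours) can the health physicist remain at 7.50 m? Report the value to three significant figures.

0.0933 h

Applying the 1/r² law, rate at 7.50 m:
(2.40/7.50)² = 0.1024, so 338 × 0.1024 = 34.61 μGy/h.
Stay time = 3.23 μGy ÷ 34.61 μGy/h = 0.09333 h.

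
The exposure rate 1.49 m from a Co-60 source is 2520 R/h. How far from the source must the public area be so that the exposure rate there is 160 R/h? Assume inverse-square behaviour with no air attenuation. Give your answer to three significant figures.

Applying the 1/r² law, d₂ = d₁·√(I₁/I₂).
I₁/I₂ = 2520/160 = 15.75, so d₂ = 1.49 × √15.75 = 5.913 m.

5.91 m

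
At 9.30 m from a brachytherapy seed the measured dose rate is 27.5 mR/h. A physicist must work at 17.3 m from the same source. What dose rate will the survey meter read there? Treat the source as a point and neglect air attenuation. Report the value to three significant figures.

7.95 mR/h

By the inverse-square law, scaling from 9.30 m to 17.3 m:
27.5 × (9.30/17.3)² = 27.5 × 0.2890 = 7.947 mR/h.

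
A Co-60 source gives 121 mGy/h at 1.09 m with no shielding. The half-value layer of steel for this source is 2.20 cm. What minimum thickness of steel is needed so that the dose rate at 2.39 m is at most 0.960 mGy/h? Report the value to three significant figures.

10.4 cm

At 2.39 m, distance alone gives 121 × (1.09/2.39)² = 121 × 0.2080 = 25.17 mGy/h.
Further attenuation needed: 25.17/0.960 = 26.22.
n = log₂(26.22) = 4.713 half-value layers.
Thickness = 4.713 × 2.20 cm = 10.37 cm.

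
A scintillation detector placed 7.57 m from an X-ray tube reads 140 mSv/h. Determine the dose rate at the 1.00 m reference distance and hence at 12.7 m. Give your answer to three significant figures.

Intensity scales as (d₁/d₂)², so
At 1.00 m: (7.57/1.00)² = 57.30, so 140 × 57.30 = 8022 mSv/h
At 12.7 m: (1.00/12.7)² = 0.006200, so 8022 × 0.006200 = 49.74 mSv/h.

8020 mSv/h; 49.7 mSv/h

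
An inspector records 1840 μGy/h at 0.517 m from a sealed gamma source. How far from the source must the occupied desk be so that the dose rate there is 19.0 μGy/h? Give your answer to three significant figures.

Using I₁d₁² = I₂d₂², d₂ = d₁·√(I₁/I₂).
I₁/I₂ = 1840/19.0 = 96.84, so d₂ = 0.517 × √96.84 = 5.088 m.

5.09 m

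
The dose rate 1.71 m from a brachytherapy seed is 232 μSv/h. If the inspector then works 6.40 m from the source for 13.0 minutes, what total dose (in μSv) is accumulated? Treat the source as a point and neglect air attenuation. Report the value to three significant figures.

3.59 μSv

By the inverse-square law, rate at 6.40 m:
232 × (1.71/6.40)² = 232 × 0.07139 = 16.56 μSv/h.
Dose = rate × time = 16.56 μSv/h × 0.2167 h = 3.589 μSv.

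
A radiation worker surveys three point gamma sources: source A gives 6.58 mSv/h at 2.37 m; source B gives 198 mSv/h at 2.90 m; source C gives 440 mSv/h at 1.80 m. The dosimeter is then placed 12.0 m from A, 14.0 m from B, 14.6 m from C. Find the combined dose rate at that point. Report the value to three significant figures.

Each source contributes Iᵢ·(dᵢ/rᵢ)²; contributions add.
A: 6.58 × (2.37/12.0)² = 0.2567 mSv/h
B: 198 × (2.90/14.0)² = 8.496 mSv/h
C: 440 × (1.80/14.6)² = 6.688 mSv/h
Total = 0.2567 + 8.496 + 6.688 = 15.44 mSv/h.

15.4 mSv/h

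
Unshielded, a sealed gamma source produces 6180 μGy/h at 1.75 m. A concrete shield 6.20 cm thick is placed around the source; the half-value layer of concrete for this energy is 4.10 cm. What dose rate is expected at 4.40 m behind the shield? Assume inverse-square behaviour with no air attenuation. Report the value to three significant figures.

343 μGy/h

Distance alone: 6180 × (1.75/4.40)² = 6180 × 0.1582 = 977.7 μGy/h.
Shield: 6.20/4.10 = 1.512 half-value layers → attenuation 2^(−1.512) = 0.3506.
Combined: 977.7 × 0.3506 = 342.8 μGy/h.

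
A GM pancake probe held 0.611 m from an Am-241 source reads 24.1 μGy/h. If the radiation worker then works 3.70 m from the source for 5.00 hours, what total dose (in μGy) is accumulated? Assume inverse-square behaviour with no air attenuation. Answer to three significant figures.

Since intensity falls as 1/r², rate at 3.70 m:
24.1 × (0.611/3.70)² = 24.1 × 0.02727 = 0.6572 μGy/h.
Dose = rate × time = 0.6572 μGy/h × 5.000 h = 3.286 μGy.

3.29 μGy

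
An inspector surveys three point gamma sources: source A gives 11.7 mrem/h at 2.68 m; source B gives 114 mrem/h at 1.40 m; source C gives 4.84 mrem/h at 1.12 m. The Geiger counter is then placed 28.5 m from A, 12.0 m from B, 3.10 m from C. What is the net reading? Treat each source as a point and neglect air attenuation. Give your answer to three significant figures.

Each source contributes Iᵢ·(dᵢ/rᵢ)²; contributions add.
A: 11.7 × (2.68/28.5)² = 0.1035 mrem/h
B: 114 × (1.40/12.0)² = 1.552 mrem/h
C: 4.84 × (1.12/3.10)² = 0.6318 mrem/h
Total = 0.1035 + 1.552 + 0.6318 = 2.287 mrem/h.

2.29 mrem/h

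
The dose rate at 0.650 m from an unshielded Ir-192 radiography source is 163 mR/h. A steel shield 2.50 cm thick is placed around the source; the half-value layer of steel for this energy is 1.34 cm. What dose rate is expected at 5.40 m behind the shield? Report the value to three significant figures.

Distance alone: (0.650/5.40)² = 0.01449, so 163 × 0.01449 = 2.362 mR/h.
Shield: 2.50/1.34 = 1.866 half-value layers → attenuation 2^(−1.866) = 0.2743.
Combined: 2.362 × 0.2743 = 0.6479 mR/h.

0.648 mR/h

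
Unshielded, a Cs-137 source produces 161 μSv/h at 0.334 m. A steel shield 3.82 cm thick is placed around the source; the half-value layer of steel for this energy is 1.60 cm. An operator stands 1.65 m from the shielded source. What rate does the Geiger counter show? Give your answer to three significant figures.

1.26 μSv/h

Distance alone: 161 × (0.334/1.65)² = 161 × 0.04098 = 6.598 μSv/h.
Shield: 3.82/1.60 = 2.387 half-value layers → attenuation 2^(−2.387) = 0.1912.
Combined: 6.598 × 0.1912 = 1.262 μSv/h.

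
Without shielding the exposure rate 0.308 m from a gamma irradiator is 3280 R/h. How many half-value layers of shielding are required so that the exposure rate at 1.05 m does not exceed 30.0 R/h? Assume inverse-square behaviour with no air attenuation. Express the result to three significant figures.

At 1.05 m, distance alone gives 3280 × (0.308/1.05)² = 3280 × 0.08604 = 282.2 R/h.
Further attenuation needed: 282.2/30.0 = 9.407.
n = log₂(9.407) = 3.234 half-value layers.

3.23 half-value layers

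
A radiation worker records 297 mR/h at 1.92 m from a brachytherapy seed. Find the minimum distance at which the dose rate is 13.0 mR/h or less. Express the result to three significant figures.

9.18 m

By the inverse-square law, d₂ = d₁·√(I₁/I₂).
I₁/I₂ = 297/13.0 = 22.85, so d₂ = 1.92 × √22.85 = 9.178 m.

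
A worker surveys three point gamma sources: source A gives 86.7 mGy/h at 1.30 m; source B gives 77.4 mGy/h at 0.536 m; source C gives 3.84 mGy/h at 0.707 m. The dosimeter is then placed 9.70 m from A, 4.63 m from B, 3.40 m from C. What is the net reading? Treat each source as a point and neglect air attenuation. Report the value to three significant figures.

2.76 mGy/h

Each source contributes Iᵢ·(dᵢ/rᵢ)²; contributions add.
A: 86.7 × (1.30/9.70)² = 1.557 mGy/h
B: 77.4 × (0.536/4.63)² = 1.037 mGy/h
C: 3.84 × (0.707/3.40)² = 0.1660 mGy/h
Total = 1.557 + 1.037 + 0.1660 = 2.760 mGy/h.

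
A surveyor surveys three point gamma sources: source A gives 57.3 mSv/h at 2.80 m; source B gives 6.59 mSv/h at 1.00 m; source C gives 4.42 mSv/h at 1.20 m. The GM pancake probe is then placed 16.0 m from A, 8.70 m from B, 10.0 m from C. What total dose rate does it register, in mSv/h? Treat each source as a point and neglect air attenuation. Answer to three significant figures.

1.91 mSv/h

Each source contributes Iᵢ·(dᵢ/rᵢ)²; contributions add.
A: 57.3 × (2.80/16.0)² = 1.755 mSv/h
B: 6.59 × (1.00/8.70)² = 0.08707 mSv/h
C: 4.42 × (1.20/10.0)² = 0.06365 mSv/h
Total = 1.755 + 0.08707 + 0.06365 = 1.906 mSv/h.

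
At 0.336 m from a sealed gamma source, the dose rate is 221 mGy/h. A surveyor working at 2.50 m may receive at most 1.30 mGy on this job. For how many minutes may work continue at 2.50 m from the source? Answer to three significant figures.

19.5 min

Since intensity falls as 1/r², rate at 2.50 m:
(0.336/2.50)² = 0.01806, so 221 × 0.01806 = 3.991 mGy/h.
Stay time = 1.30 mGy ÷ 3.991 mGy/h = 0.3257 h = 19.54 min.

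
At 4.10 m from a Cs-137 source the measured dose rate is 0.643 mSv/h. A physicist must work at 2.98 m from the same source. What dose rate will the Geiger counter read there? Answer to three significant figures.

1.22 mSv/h

Using I₁d₁² = I₂d₂², scaling from 4.10 m to 2.98 m:
(4.10/2.98)² = 1.893, so 0.643 × 1.893 = 1.217 mSv/h.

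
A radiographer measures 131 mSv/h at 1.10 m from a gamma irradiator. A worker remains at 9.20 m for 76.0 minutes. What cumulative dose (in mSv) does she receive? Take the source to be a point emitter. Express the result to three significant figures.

2.37 mSv

Since intensity falls as 1/r², rate at 9.20 m:
131 × (1.10/9.20)² = 131 × 0.01430 = 1.873 mSv/h.
Dose = rate × time = 1.873 mSv/h × 1.267 h = 2.373 mSv.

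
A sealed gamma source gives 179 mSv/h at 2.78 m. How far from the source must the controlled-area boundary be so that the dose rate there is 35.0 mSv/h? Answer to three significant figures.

Applying the 1/r² law, d₂ = d₁·√(I₁/I₂).
I₁/I₂ = 179/35.0 = 5.114, so d₂ = 2.78 × √5.114 = 6.287 m.

6.29 m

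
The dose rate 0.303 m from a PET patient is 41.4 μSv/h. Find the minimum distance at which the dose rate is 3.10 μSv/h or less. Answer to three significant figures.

1.11 m

Applying the 1/r² law, d₂ = d₁·√(I₁/I₂).
I₁/I₂ = 41.4/3.10 = 13.35, so d₂ = 0.303 × √13.35 = 1.107 m.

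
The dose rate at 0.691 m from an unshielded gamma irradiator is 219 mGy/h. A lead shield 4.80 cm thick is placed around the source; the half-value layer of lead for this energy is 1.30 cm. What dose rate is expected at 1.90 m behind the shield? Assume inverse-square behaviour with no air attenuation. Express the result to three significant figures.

2.24 mGy/h

Distance alone: (0.691/1.90)² = 0.1323, so 219 × 0.1323 = 28.97 mGy/h.
Shield: 4.80/1.30 = 3.692 half-value layers → attenuation 2^(−3.692) = 0.07737.
Combined: 28.97 × 0.07737 = 2.241 mGy/h.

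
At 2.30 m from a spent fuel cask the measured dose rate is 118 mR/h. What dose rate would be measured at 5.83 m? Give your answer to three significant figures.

18.4 mR/h

By the inverse-square law, scaling from 2.30 m to 5.83 m:
(2.30/5.83)² = 0.1556, so 118 × 0.1556 = 18.36 mR/h.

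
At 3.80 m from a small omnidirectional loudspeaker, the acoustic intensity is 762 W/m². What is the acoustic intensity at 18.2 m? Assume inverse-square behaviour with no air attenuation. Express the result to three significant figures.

33.2 W/m²

Applying the 1/r² law, the rate at 18.2 m is
(3.80/18.2)² = 0.04359, so 762 × 0.04359 = 33.22 W/m².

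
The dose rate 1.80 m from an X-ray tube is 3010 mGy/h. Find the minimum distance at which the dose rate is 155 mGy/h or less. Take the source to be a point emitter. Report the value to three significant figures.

Intensity scales as (d₁/d₂)², so d₂ = d₁·√(I₁/I₂).
I₁/I₂ = 3010/155 = 19.42, so d₂ = 1.80 × √19.42 = 7.932 m.

7.93 m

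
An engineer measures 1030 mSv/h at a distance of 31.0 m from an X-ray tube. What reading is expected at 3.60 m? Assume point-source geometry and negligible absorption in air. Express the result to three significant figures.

Applying the 1/r² law, the rate at 3.60 m is
1030 × (31.0/3.60)² = 1030 × 74.15 = 76370 mSv/h.

76400 mSv/h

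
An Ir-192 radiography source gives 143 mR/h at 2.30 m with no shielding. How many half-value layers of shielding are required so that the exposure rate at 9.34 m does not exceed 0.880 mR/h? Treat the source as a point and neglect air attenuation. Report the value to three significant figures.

3.30 half-value layers

At 9.34 m, distance alone gives 143 × (2.30/9.34)² = 143 × 0.06064 = 8.672 mR/h.
Further attenuation needed: 8.672/0.880 = 9.855.
n = log₂(9.855) = 3.301 half-value layers.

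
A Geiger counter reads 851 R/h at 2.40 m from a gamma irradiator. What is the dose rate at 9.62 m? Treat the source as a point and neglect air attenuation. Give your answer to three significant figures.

53.0 R/h

Intensity scales as (d₁/d₂)², so the rate at 9.62 m is
851 × (2.40/9.62)² = 851 × 0.06224 = 52.97 R/h.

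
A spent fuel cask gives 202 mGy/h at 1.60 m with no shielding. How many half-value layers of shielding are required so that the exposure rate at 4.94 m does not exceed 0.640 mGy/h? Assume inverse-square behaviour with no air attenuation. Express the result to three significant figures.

5.05 half-value layers

At 4.94 m, distance alone gives 202 × (1.60/4.94)² = 202 × 0.1049 = 21.19 mGy/h.
Further attenuation needed: 21.19/0.640 = 33.11.
n = log₂(33.11) = 5.049 half-value layers.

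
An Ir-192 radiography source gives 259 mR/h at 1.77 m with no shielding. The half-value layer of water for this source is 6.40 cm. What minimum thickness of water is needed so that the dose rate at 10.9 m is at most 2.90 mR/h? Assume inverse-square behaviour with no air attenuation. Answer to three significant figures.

7.91 cm

At 10.9 m, distance alone gives (1.77/10.9)² = 0.02637, so 259 × 0.02637 = 6.830 mR/h.
Further attenuation needed: 6.830/2.90 = 2.355.
n = log₂(2.355) = 1.236 half-value layers.
Thickness = 1.236 × 6.40 cm = 7.910 cm.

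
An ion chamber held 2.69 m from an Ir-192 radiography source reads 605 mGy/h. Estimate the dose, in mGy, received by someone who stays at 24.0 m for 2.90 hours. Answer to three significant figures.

Using I₁d₁² = I₂d₂², rate at 24.0 m:
(2.69/24.0)² = 0.01256, so 605 × 0.01256 = 7.599 mGy/h.
Dose = rate × time = 7.599 mGy/h × 2.900 h = 22.04 mGy.

22.0 mGy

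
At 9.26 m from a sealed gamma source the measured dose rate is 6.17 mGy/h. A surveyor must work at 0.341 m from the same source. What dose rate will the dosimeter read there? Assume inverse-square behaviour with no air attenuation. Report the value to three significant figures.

4550 mGy/h

Applying the 1/r² law, scaling from 9.26 m to 0.341 m:
(9.26/0.341)² = 737.4, so 6.17 × 737.4 = 4550 mGy/h.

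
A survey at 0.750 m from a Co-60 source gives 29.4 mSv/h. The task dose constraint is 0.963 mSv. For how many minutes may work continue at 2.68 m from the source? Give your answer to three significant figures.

25.1 min

Since intensity falls as 1/r², rate at 2.68 m:
29.4 × (0.750/2.68)² = 29.4 × 0.07832 = 2.303 mSv/h.
Stay time = 0.963 mSv ÷ 2.303 mSv/h = 0.4182 h = 25.09 min.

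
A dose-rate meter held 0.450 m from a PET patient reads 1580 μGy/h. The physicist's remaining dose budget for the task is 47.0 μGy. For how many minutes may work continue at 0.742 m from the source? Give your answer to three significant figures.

Intensity scales as (d₁/d₂)², so rate at 0.742 m:
(0.450/0.742)² = 0.3678, so 1580 × 0.3678 = 581.1 μGy/h.
Stay time = 47.0 μGy ÷ 581.1 μGy/h = 0.08088 h = 4.853 min.

4.85 min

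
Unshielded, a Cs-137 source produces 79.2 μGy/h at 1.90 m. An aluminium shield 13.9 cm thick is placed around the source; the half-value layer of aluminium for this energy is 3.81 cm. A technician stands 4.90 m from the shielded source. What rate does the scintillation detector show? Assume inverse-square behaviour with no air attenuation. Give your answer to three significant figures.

Distance alone: (1.90/4.90)² = 0.1504, so 79.2 × 0.1504 = 11.91 μGy/h.
Shield: 13.9/3.81 = 3.648 half-value layers → attenuation 2^(−3.648) = 0.07977.
Combined: 11.91 × 0.07977 = 0.9501 μGy/h.

0.950 μGy/h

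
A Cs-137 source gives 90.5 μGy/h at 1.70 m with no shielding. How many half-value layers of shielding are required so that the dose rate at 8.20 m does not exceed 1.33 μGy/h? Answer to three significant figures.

1.55 half-value layers

At 8.20 m, distance alone gives (1.70/8.20)² = 0.04298, so 90.5 × 0.04298 = 3.890 μGy/h.
Further attenuation needed: 3.890/1.33 = 2.925.
n = log₂(2.925) = 1.548 half-value layers.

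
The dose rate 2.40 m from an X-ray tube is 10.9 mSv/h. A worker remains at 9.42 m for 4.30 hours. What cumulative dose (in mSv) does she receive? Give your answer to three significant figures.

3.04 mSv

Applying the 1/r² law, rate at 9.42 m:
10.9 × (2.40/9.42)² = 10.9 × 0.06491 = 0.7075 mSv/h.
Dose = rate × time = 0.7075 mSv/h × 4.300 h = 3.042 mSv.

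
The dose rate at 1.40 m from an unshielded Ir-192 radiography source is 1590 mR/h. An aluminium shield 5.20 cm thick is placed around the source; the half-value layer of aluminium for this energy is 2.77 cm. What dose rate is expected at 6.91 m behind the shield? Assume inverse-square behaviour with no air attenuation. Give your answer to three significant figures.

17.8 mR/h

Distance alone: 1590 × (1.40/6.91)² = 1590 × 0.04105 = 65.27 mR/h.
Shield: 5.20/2.77 = 1.877 half-value layers → attenuation 2^(−1.877) = 0.2722.
Combined: 65.27 × 0.2722 = 17.77 mR/h.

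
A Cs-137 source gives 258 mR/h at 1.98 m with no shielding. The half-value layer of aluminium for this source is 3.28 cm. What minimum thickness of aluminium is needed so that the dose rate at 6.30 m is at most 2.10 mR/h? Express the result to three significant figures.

11.8 cm

At 6.30 m, distance alone gives 258 × (1.98/6.30)² = 258 × 0.09878 = 25.49 mR/h.
Further attenuation needed: 25.49/2.10 = 12.14.
n = log₂(12.14) = 3.602 half-value layers.
Thickness = 3.602 × 3.28 cm = 11.81 cm.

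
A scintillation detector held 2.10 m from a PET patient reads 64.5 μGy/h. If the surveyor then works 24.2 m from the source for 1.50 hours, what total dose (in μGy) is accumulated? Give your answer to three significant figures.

Applying the 1/r² law, rate at 24.2 m:
64.5 × (2.10/24.2)² = 64.5 × 0.007530 = 0.4857 μGy/h.
Dose = rate × time = 0.4857 μGy/h × 1.500 h = 0.7286 μGy.

0.729 μGy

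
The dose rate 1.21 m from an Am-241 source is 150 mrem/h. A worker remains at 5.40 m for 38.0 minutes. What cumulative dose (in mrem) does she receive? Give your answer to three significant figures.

Using I₁d₁² = I₂d₂², rate at 5.40 m:
(1.21/5.40)² = 0.05021, so 150 × 0.05021 = 7.531 mrem/h.
Dose = rate × time = 7.531 mrem/h × 0.6333 h = 4.769 mrem.

4.77 mrem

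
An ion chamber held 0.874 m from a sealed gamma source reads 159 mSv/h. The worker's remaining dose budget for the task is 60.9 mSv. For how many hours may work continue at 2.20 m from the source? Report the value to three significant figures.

2.43 h

Applying the 1/r² law, rate at 2.20 m:
(0.874/2.20)² = 0.1578, so 159 × 0.1578 = 25.09 mSv/h.
Stay time = 60.9 mSv ÷ 25.09 mSv/h = 2.427 h.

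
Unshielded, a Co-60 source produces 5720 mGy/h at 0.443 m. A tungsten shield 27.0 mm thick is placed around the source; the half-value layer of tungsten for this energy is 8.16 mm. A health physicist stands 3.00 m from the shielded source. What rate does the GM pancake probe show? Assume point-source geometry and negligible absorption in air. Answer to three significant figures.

Distance alone: 5720 × (0.443/3.00)² = 5720 × 0.02181 = 124.8 mGy/h.
Shield: 27.0/8.16 = 3.309 half-value layers → attenuation 2^(−3.309) = 0.1009.
Combined: 124.8 × 0.1009 = 12.59 mGy/h.

12.6 mGy/h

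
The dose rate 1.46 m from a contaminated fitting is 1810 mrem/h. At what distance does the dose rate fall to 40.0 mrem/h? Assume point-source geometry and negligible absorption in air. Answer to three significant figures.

Applying the 1/r² law, d₂ = d₁·√(I₁/I₂).
I₁/I₂ = 1810/40.0 = 45.25, so d₂ = 1.46 × √45.25 = 9.821 m.

9.82 m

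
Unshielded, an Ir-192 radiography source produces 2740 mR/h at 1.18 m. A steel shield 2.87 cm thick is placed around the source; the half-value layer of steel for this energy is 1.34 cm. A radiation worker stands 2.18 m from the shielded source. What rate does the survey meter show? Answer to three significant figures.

182 mR/h

Distance alone: 2740 × (1.18/2.18)² = 2740 × 0.2930 = 802.8 mR/h.
Shield: 2.87/1.34 = 2.142 half-value layers → attenuation 2^(−2.142) = 0.2266.
Combined: 802.8 × 0.2266 = 181.9 mR/h.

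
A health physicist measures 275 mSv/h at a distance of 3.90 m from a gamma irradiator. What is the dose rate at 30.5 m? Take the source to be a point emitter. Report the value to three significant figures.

Applying the 1/r² law, the rate at 30.5 m is
275 × (3.90/30.5)² = 275 × 0.01635 = 4.496 mSv/h.

4.50 mSv/h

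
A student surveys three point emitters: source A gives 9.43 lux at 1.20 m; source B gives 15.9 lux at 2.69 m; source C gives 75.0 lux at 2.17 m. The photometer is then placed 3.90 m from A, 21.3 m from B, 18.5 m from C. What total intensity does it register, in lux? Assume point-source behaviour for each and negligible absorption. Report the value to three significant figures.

2.18 lux

Each source contributes Iᵢ·(dᵢ/rᵢ)²; contributions add.
A: 9.43 × (1.20/3.90)² = 0.8928 lux
B: 15.9 × (2.69/21.3)² = 0.2536 lux
C: 75.0 × (2.17/18.5)² = 1.032 lux
Total = 0.8928 + 0.2536 + 1.032 = 2.178 lux.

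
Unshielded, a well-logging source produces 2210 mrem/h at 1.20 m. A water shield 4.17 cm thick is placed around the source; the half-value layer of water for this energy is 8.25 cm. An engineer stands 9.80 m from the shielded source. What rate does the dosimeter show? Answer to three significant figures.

23.3 mrem/h

Distance alone: (1.20/9.80)² = 0.01499, so 2210 × 0.01499 = 33.13 mrem/h.
Shield: 4.17/8.25 = 0.5055 half-value layers → attenuation 2^(−0.5055) = 0.7044.
Combined: 33.13 × 0.7044 = 23.34 mrem/h.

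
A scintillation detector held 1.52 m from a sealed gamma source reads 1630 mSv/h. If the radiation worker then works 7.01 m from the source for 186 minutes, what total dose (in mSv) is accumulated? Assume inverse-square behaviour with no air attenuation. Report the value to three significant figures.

Applying the 1/r² law, rate at 7.01 m:
1630 × (1.52/7.01)² = 1630 × 0.04702 = 76.64 mSv/h.
Dose = rate × time = 76.64 mSv/h × 3.100 h = 237.6 mSv.

238 mSv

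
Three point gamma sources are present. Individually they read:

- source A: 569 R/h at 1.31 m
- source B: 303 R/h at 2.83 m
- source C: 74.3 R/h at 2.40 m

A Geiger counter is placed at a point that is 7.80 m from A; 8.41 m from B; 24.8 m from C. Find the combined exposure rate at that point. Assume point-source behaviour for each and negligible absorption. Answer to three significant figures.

51.1 R/h

Each source contributes Iᵢ·(dᵢ/rᵢ)²; contributions add.
A: 569 × (1.31/7.80)² = 16.05 R/h
B: 303 × (2.83/8.41)² = 34.31 R/h
C: 74.3 × (2.40/24.8)² = 0.6958 R/h
Total = 16.05 + 34.31 + 0.6958 = 51.06 R/h.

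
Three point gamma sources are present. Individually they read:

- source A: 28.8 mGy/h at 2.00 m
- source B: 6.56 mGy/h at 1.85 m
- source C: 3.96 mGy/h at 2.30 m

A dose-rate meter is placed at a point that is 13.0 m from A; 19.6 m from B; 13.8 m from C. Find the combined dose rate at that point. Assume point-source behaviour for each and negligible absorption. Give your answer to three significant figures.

0.850 mGy/h

Each source contributes Iᵢ·(dᵢ/rᵢ)²; contributions add.
A: 28.8 × (2.00/13.0)² = 0.6817 mGy/h
B: 6.56 × (1.85/19.6)² = 0.05844 mGy/h
C: 3.96 × (2.30/13.8)² = 0.1100 mGy/h
Total = 0.6817 + 0.05844 + 0.1100 = 0.8501 mGy/h.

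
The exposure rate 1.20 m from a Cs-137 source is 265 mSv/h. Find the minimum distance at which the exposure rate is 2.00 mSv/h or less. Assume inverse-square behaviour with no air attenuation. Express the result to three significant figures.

13.8 m

Applying the 1/r² law, d₂ = d₁·√(I₁/I₂).
I₁/I₂ = 265/2.00 = 132.5, so d₂ = 1.20 × √132.5 = 13.81 m.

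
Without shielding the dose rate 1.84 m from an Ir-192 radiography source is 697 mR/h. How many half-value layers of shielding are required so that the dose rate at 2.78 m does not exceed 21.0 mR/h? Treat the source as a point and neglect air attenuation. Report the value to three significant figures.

3.86 half-value layers

At 2.78 m, distance alone gives (1.84/2.78)² = 0.4381, so 697 × 0.4381 = 305.4 mR/h.
Further attenuation needed: 305.4/21.0 = 14.54.
n = log₂(14.54) = 3.862 half-value layers.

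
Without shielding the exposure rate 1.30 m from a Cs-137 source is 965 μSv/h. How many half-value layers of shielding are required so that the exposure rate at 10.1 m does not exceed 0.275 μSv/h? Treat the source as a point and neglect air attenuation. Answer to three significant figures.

At 10.1 m, distance alone gives (1.30/10.1)² = 0.01657, so 965 × 0.01657 = 15.99 μSv/h.
Further attenuation needed: 15.99/0.275 = 58.15.
n = log₂(58.15) = 5.862 half-value layers.

5.86 half-value layers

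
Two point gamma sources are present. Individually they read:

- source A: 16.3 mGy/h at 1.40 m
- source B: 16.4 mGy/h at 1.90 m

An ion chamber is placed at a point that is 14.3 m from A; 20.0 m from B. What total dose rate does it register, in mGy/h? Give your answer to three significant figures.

0.304 mGy/h

By superposition, sum each source's inverse-square contribution:
A: 16.3 × (1.40/14.3)² = 0.1562 mGy/h
B: 16.4 × (1.90/20.0)² = 0.1480 mGy/h
Total = 0.1562 + 0.1480 = 0.3042 mGy/h.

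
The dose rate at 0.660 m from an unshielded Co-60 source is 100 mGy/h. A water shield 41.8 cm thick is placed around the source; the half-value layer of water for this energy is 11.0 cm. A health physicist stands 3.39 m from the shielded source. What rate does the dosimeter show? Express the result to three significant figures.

0.272 mGy/h

Distance alone: 100 × (0.660/3.39)² = 100 × 0.03790 = 3.790 mGy/h.
Shield: 41.8/11.0 = 3.800 half-value layers → attenuation 2^(−3.800) = 0.07179.
Combined: 3.790 × 0.07179 = 0.2721 mGy/h.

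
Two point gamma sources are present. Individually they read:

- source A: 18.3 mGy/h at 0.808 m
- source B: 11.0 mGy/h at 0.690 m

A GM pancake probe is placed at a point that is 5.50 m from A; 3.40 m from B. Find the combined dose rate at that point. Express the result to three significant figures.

By superposition, sum each source's inverse-square contribution:
A: 18.3 × (0.808/5.50)² = 0.3950 mGy/h
B: 11.0 × (0.690/3.40)² = 0.4530 mGy/h
Total = 0.3950 + 0.4530 = 0.8480 mGy/h.

0.848 mGy/h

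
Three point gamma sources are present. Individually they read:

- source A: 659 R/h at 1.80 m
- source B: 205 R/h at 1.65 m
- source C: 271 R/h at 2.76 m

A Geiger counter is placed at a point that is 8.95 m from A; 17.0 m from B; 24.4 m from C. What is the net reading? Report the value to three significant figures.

By superposition, sum each source's inverse-square contribution:
A: 659 × (1.80/8.95)² = 26.66 R/h
B: 205 × (1.65/17.0)² = 1.931 R/h
C: 271 × (2.76/24.4)² = 3.467 R/h
Total = 26.66 + 1.931 + 3.467 = 32.06 R/h.

32.1 R/h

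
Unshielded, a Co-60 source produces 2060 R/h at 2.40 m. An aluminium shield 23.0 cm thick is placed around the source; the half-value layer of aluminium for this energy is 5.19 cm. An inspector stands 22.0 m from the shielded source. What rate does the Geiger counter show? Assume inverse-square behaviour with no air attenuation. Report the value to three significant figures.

Distance alone: (2.40/22.0)² = 0.01190, so 2060 × 0.01190 = 24.51 R/h.
Shield: 23.0/5.19 = 4.432 half-value layers → attenuation 2^(−4.432) = 0.04633.
Combined: 24.51 × 0.04633 = 1.136 R/h.

1.14 R/h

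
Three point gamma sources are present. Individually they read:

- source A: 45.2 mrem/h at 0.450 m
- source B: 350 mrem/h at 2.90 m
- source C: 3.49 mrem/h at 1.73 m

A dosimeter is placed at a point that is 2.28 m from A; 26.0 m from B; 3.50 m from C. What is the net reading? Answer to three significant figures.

6.97 mrem/h

By superposition, sum each source's inverse-square contribution:
A: 45.2 × (0.450/2.28)² = 1.761 mrem/h
B: 350 × (2.90/26.0)² = 4.354 mrem/h
C: 3.49 × (1.73/3.50)² = 0.8527 mrem/h
Total = 1.761 + 4.354 + 0.8527 = 6.968 mrem/h.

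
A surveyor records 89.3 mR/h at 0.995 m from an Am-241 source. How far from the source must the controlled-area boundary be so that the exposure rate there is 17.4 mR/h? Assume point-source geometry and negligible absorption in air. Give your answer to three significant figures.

Using I₁d₁² = I₂d₂², d₂ = d₁·√(I₁/I₂).
I₁/I₂ = 89.3/17.4 = 5.132, so d₂ = 0.995 × √5.132 = 2.254 m.

2.25 m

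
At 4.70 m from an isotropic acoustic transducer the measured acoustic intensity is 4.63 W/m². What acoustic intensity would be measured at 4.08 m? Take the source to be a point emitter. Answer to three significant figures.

6.14 W/m²

Intensity scales as (d₁/d₂)², so scaling from 4.70 m to 4.08 m:
4.63 × (4.70/4.08)² = 4.63 × 1.327 = 6.144 W/m².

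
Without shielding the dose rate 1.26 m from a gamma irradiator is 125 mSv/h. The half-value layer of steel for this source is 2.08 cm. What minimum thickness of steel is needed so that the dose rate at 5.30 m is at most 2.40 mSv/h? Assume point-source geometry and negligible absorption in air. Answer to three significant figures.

At 5.30 m, distance alone gives (1.26/5.30)² = 0.05652, so 125 × 0.05652 = 7.065 mSv/h.
Further attenuation needed: 7.065/2.40 = 2.944.
n = log₂(2.944) = 1.558 half-value layers.
Thickness = 1.558 × 2.08 cm = 3.241 cm.

3.24 cm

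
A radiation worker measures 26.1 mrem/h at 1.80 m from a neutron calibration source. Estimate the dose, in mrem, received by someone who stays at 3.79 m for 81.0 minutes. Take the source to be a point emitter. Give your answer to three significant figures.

Applying the 1/r² law, rate at 3.79 m:
26.1 × (1.80/3.79)² = 26.1 × 0.2256 = 5.888 mrem/h.
Dose = rate × time = 5.888 mrem/h × 1.350 h = 7.949 mrem.

7.95 mrem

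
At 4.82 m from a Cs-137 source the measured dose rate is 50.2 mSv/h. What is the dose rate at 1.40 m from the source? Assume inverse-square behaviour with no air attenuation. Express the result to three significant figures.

595 mSv/h

Intensity scales as (d₁/d₂)², so scaling from 4.82 m to 1.40 m:
50.2 × (4.82/1.40)² = 50.2 × 11.85 = 594.9 mSv/h.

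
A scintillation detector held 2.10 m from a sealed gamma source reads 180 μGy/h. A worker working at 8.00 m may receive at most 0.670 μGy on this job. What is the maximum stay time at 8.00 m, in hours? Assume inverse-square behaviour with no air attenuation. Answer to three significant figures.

0.0540 h

Applying the 1/r² law, rate at 8.00 m:
180 × (2.10/8.00)² = 180 × 0.06891 = 12.40 μGy/h.
Stay time = 0.670 μGy ÷ 12.40 μGy/h = 0.05403 h.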